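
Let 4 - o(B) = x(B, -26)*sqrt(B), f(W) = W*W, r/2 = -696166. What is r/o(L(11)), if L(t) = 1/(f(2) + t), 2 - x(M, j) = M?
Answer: -18796482000/53159 - 605664420*sqrt(15)/53159 ≈ -3.9772e+5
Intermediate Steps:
r = -1392332 (r = 2*(-696166) = -1392332)
x(M, j) = 2 - M
f(W) = W**2
L(t) = 1/(4 + t) (L(t) = 1/(2**2 + t) = 1/(4 + t))
o(B) = 4 - sqrt(B)*(2 - B) (o(B) = 4 - (2 - B)*sqrt(B) = 4 - sqrt(B)*(2 - B))
r/o(L(11)) = -1392332/(4 + sqrt(1/(4 + 11))*(-2 + 1/(4 + 11))) = -1392332/(4 + sqrt(1/15)*(-2 + 1/15)) = -1392332/(4 + (sqrt(15)/15)*(-29/15)) = -1392332/(4 - 29*sqrt(15)/225)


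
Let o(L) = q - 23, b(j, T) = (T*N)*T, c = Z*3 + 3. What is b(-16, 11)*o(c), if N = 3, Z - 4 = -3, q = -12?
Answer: -12705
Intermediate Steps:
Z = 1 (Z = 4 - 3 = 1)
c = 6 (c = 1*3 + 3 = 3 + 3 = 6)
b(j, T) = 3*T² (b(j, T) = (T*3)*T = (3*T)*T = 3*T²)
o(L) = -35 (o(L) = -12 - 23 = -35)
b(-16, 11)*o(c) = (3*11²)*(-35) = (3*121)*(-35) = 363*(-35) = -12705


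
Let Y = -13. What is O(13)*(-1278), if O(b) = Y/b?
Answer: 1278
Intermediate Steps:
O(b) = -13/b
O(13)*(-1278) = -13/13*(-1278) = -13*1/13*(-1278) = -1*(-1278) = 1278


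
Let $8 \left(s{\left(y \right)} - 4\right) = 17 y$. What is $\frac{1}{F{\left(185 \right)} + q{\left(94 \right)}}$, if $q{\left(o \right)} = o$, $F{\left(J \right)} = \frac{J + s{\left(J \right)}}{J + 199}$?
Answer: $\frac{3072}{293425} \approx 0.010469$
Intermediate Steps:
$s{\left(y \right)} = 4 + \frac{17 y}{8}$
$F{\left(J \right)} = \frac{4 + \frac{25 J}{8}}{199 + J}$ ($F{\left(J \right)} = \frac{J + \left(4 + \frac{17 J}{8}\right)}{J + 199} = \frac{4 + \frac{25 J}{8}}{199 + J}$)
$\frac{1}{F{\left(185 \right)} + q{\left(94 \right)}} = \frac{1}{\frac{32 + 25 \cdot 185}{8 \left(199 + 185\right)} + 94} = \frac{1}{\frac{32 + 4625}{8 \cdot 384} + 94} = \frac{1}{\frac{1}{8} \cdot \frac{1}{384} \cdot 4657 + 94} = \frac{1}{\frac{4657}{3072} + 94} = \frac{1}{\frac{293425}{3072}} = \frac{3072}{293425}$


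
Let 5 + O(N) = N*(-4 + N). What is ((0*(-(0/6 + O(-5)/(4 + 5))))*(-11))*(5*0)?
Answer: 0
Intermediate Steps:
O(N) = -5 + N*(-4 + N)
((0*(-(0/6 + O(-5)/(4 + 5))))*(-11))*(5*0) = ((0*(-(0/6 + (-5 + (-5)² - 4*(-5))/(4 + 5))))*(-11))*(5*0) = ((0*(-(0*(⅙) + (-5 + 25 + 20)/9)))*(-11))*0 = ((0*(-(0 + 40*(⅑))))*(-11))*0 = ((0*(-(0 + 40/9)))*(-11))*0 = ((0*(-1*40/9))*(-11))*0 = ((0*(-40/9))*(-11))*0 = (0*(-11))*0 = 0*0 = 0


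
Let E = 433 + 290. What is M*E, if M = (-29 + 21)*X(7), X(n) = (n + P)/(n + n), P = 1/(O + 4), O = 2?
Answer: -20726/7 ≈ -2960.9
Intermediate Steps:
P = ⅙ (P = 1/(2 + 4) = 1/6 = ⅙ ≈ 0.16667)
X(n) = (⅙ + n)/(2*n) (X(n) = (n + ⅙)/(n + n) = (⅙ + n)/((2*n)) = (⅙ + n)*(1/(2*n)) = (⅙ + n)/(2*n))
E = 723
M = -86/21 (M = (-29 + 21)*((1/12)*(1 + 6*7)/7) = -2*(1 + 42)/(3*7) = -2*43/(3*7) = -8*43/84 = -86/21 ≈ -4.0952)
M*E = -86/21*723 = -20726/7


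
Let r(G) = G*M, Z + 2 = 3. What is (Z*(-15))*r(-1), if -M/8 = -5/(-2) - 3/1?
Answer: 60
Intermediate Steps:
Z = 1 (Z = -2 + 3 = 1)
M = 4 (M = -8*(-5/(-2) - 3/1) = -8*(-5*(-½) - 3*1) = -8*(5/2 - 3) = -8*(-½) = 4)
r(G) = 4*G (r(G) = G*4 = 4*G)
(Z*(-15))*r(-1) = (1*(-15))*(4*(-1)) = -15*(-4) = 60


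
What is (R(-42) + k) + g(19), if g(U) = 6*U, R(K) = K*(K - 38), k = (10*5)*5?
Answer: 3724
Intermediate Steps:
k = 250 (k = 50*5 = 250)
R(K) = K*(-38 + K)
(R(-42) + k) + g(19) = (-42*(-38 - 42) + 250) + 6*19 = (-42*(-80) + 250) + 114 = (3360 + 250) + 114 = 3610 + 114 = 3724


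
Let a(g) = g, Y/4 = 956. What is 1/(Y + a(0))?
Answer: 1/3824 ≈ 0.00026151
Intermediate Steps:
Y = 3824 (Y = 4*956 = 3824)
1/(Y + a(0)) = 1/(3824 + 0) = 1/3824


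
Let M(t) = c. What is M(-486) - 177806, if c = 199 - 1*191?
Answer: -177798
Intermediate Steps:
c = 8 (c = 199 - 191 = 8)
M(t) = 8
M(-486) - 177806 = 8 - 177806 = -177798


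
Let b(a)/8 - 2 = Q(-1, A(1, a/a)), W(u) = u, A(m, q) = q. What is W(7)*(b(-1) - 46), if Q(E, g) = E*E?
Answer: -154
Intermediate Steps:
Q(E, g) = E²
b(a) = 24 (b(a) = 16 + 8*(-1)² = 16 + 8*1 = 16 + 8 = 24)
W(7)*(b(-1) - 46) = 7*(24 - 46) = 7*(-22) = -154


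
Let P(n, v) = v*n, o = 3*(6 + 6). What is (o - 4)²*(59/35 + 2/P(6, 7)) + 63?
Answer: 27569/15 ≈ 1837.9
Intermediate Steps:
o = 36 (o = 3*12 = 36)
P(n, v) = n*v
(o - 4)²*(59/35 + 2/P(6, 7)) + 63 = (36 - 4)²*(59/35 + 2/((6*7))) + 63 = 32²*(59*(1/35) + 2/42) + 63 = 1024*(59/35 + 2*(1/42)) + 63 = 1024*(59/35 + 1/21) + 63 = 1024*(26/15) + 63 = 26624/15 + 63 = 27569/15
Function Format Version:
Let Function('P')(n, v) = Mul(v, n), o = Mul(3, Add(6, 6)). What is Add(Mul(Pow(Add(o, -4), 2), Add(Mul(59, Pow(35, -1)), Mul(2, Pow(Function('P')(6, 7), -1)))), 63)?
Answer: Rational(27569, 15) ≈ 1837.9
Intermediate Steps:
o = 36 (o = Mul(3, 12) = 36)
Function('P')(n, v) = Mul(n, v)
Add(Mul(Pow(Add(o, -4), 2), Add(Mul(59, Pow(35, -1)), Mul(2, Pow(Function('P')(6, 7), -1)))), 63) = Add(Mul(Pow(Add(36, -4), 2), Add(Mul(59, Pow(35, -1)), Mul(2, Pow(Mul(6, 7), -1)))), 63) = Add(Mul(Pow(32, 2), Add(Mul(59, Rational(1, 35)), Mul(2, Pow(42, -1)))), 63) = Add(Mul(1024, Add(Rational(59, 35), Mul(2, Rational(1, 42)))), 63) = Add(Mul(1024, Add(Rational(59, 35), Rational(1, 21))), 63) = Add(Mul(1024, Rational(26, 15)), 63) = Add(Rational(26624, 15), 63) = Rational(27569, 15)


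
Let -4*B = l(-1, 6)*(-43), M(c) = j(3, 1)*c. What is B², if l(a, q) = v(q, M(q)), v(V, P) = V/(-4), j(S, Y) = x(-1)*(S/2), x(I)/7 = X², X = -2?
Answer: 16641/64 ≈ 260.02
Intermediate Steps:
x(I) = 28 (x(I) = 7*(-2)² = 7*4 = 28)
j(S, Y) = 14*S (j(S, Y) = 28*(S/2) = 14*S)
M(c) = 42*c (M(c) = (14*3)*c = 42*c)
v(V, P) = -V/4 (v(V, P) = V*(-¼) = -V/4)
l(a, q) = -q/4
B = -129/8 (B = -(-¼*6)*(-43)/4 = -(-3)*(-43)/8 = -¼*129/2 = -129/8 ≈ -16.125)
B² = (-129/8)² = 16641/64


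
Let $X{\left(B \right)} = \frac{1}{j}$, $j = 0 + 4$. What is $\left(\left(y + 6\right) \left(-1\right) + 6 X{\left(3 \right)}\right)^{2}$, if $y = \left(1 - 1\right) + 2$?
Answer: $\frac{169}{4} \approx 42.25$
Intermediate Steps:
$j = 4$
$y = 2$ ($y = 0 + 2 = 2$)
$X{\left(B \right)} = \frac{1}{4}$
$\left(\left(y + 6\right) \left(-1\right) + 6 X{\left(3 \right)}\right)^{2} = \left(\left(2 + 6\right) \left(-1\right) + 6 \cdot \frac{1}{4}\right)^{2} = \left(8 \left(-1\right) + \frac{3}{2}\right)^{2} = \left(-8 + \frac{3}{2}\right)^{2} = \left(- \frac{13}{2}\right)^{2} = \frac{169}{4}$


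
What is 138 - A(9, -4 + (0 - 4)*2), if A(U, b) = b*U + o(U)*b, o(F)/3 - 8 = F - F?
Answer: 534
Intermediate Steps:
o(F) = 24 (o(F) = 24 + 3*(F - F) = 24 + 3*0 = 24 + 0 = 24)
A(U, b) = 24*b + U*b (A(U, b) = b*U + 24*b = U*b + 24*b = 24*b + U*b)
138 - A(9, -4 + (0 - 4)*2) = 138 - (-4 + (0 - 4)*2)*(24 + 9) = 138 - (-4 - 4*2)*33 = 138 - (-4 - 8)*33 = 138 - (-12)*33 = 138 - 1*(-396) = 138 + 396 = 534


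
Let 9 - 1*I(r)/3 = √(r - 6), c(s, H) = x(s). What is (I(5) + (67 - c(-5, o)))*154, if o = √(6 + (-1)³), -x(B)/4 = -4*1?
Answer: 12012 - 462*I ≈ 12012.0 - 462.0*I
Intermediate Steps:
x(B) = 16 (x(B) = -(-16) = -4*(-4) = 16)
o = √5 (o = √(6 - 1) = √5 ≈ 2.2361)
c(s, H) = 16
I(r) = 27 - 3*√(-6 + r) (I(r) = 27 - 3*√(r - 6) = 27 - 3*√(-6 + r))
(I(5) + (67 - c(-5, o)))*154 = ((27 - 3*√(-6 + 5)) + (67 - 1*16))*154 = ((27 - 3*I) + (67 - 16))*154 = ((27 - 3*I) + 51)*154 = (78 - 3*I)*154 = 12012 - 462*I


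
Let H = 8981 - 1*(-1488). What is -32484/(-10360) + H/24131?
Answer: 223082561/62499290 ≈ 3.5694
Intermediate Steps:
H = 10469 (H = 8981 + 1488 = 10469)
-32484/(-10360) + H/24131 = -32484/(-10360) + 10469/24131 = -32484*(-1/10360) + 10469*(1/24131) = 8121/2590 + 10469/24131 = 223082561/62499290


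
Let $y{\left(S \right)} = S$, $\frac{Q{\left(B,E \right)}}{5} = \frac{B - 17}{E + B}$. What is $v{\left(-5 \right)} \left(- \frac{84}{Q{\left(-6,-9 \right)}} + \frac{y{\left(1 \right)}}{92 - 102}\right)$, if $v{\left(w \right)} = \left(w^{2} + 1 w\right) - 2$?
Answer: $- \frac{22887}{115} \approx -199.02$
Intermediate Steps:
$Q{\left(B,E \right)} = \frac{5 \left(-17 + B\right)}{B + E}$ ($Q{\left(B,E \right)} = 5 \frac{B - 17}{E + B} = 5 \frac{-17 + B}{B + E} = \frac{5 \left(-17 + B\right)}{B + E}$)
$v{\left(w \right)} = -2 + w + w^{2}$ ($v{\left(w \right)} = \left(w^{2} + w\right) - 2 = \left(w + w^{2}\right) - 2 = -2 + w + w^{2}$)
$v{\left(-5 \right)} \left(- \frac{84}{Q{\left(-6,-9 \right)}} + \frac{y{\left(1 \right)}}{92 - 102}\right) = \left(-2 - 5 + \left(-5\right)^{2}\right) \left(- \frac{84}{5 \frac{1}{-6 - 9} \left(-17 - 6\right)} + 1 \frac{1}{92 - 102}\right) = \left(-2 - 5 + 25\right) \left(- \frac{84}{5 \frac{1}{-15} \left(-23\right)} + 1 \frac{1}{-10}\right) = 18 \left(- \frac{84}{5 \left(- \frac{1}{15}\right) \left(-23\right)} + 1 \left(- \frac{1}{10}\right)\right) = 18 \left(- \frac{84}{\frac{23}{3}} - \frac{1}{10}\right) = 18 \left(\left(-84\right) \frac{3}{23} - \frac{1}{10}\right) = 18 \left(- \frac{252}{23} - \frac{1}{10}\right) = 18 \left(- \frac{2543}{230}\right) = - \frac{22887}{115}$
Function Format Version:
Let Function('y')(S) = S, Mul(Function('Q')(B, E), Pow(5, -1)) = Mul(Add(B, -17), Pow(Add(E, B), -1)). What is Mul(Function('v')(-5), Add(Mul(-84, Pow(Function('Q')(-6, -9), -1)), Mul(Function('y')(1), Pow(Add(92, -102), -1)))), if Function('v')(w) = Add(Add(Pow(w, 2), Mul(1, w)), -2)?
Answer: Rational(-22887, 115) ≈ -199.02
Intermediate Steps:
Function('Q')(B, E) = Mul(5, Pow(Add(B, E), -1), Add(-17, B)) (Function('Q')(B, E) = Mul(5, Mul(Add(B, -17), Pow(Add(E, B), -1))) = Mul(5, Mul(Add(-17, B), Pow(Add(B, E), -1))) = Mul(5, Mul(Pow(Add(B, E), -1), Add(-17, B))) = Mul(5, Pow(Add(B, E), -1), Add(-17, B)))
Function('v')(w) = Add(-2, w, Pow(w, 2)) (Function('v')(w) = Add(Add(Pow(w, 2), w), -2) = Add(Add(w, Pow(w, 2)), -2) = Add(-2, w, Pow(w, 2)))
Mul(Function('v')(-5), Add(Mul(-84, Pow(Function('Q')(-6, -9), -1)), Mul(Function('y')(1), Pow(Add(92, -102), -1)))) = Mul(Add(-2, -5, Pow(-5, 2)), Add(Mul(-84, Pow(Mul(5, Pow(Add(-6, -9), -1), Add(-17, -6)), -1)), Mul(1, Pow(Add(92, -102), -1)))) = Mul(Add(-2, -5, 25), Add(Mul(-84, Pow(Mul(5, Pow(-15, -1), -23), -1)), Mul(1, Pow(-10, -1)))) = Mul(18, Add(Mul(-84, Pow(Mul(5, Rational(-1, 15), -23), -1)), Mul(1, Rational(-1, 10)))) = Mul(18, Add(Mul(-84, Pow(Rational(23, 3), -1)), Rational(-1, 10))) = Mul(18, Add(Mul(-84, Rational(3, 23)), Rational(-1, 10))) = Mul(18, Add(Rational(-252, 23), Rational(-1, 10))) = Mul(18, Rational(-2543, 230)) = Rational(-22887, 115)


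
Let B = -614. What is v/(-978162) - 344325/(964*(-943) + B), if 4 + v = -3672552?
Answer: 68103795499/16477790998 ≈ 4.1331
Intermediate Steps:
v = -3672556 (v = -4 - 3672552 = -3672556)
v/(-978162) - 344325/(964*(-943) + B) = -3672556/(-978162) - 344325/(964*(-943) - 614) = -3672556*(-1/978162) - 344325/(-909052 - 614) = 1836278/489081 - 344325/(-909666) = 1836278/489081 - 344325*(-1/909666) = 1836278/489081 + 114775/303222 = 68103795499/16477790998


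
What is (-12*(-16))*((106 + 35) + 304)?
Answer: 85440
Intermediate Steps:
(-12*(-16))*((106 + 35) + 304) = 192*(141 + 304) = 192*445 = 85440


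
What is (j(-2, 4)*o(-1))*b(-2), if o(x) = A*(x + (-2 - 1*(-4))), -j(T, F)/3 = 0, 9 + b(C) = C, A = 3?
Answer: 0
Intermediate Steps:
b(C) = -9 + C
j(T, F) = 0 (j(T, F) = -3*0 = 0)
o(x) = 6 + 3*x (o(x) = 3*(x + (-2 - 1*(-4))) = 3*(x + (-2 + 4)) = 3*(x + 2) = 3*(2 + x) = 6 + 3*x)
(j(-2, 4)*o(-1))*b(-2) = (0*(6 + 3*(-1)))*(-9 - 2) = (0*(6 - 3))*(-11) = (0*3)*(-11) = 0*(-11) = 0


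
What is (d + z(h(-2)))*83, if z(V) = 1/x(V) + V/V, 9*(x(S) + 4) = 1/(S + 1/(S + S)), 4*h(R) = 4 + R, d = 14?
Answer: 129729/106 ≈ 1223.9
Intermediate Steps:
h(R) = 1 + R/4 (h(R) = (4 + R)/4 = 1 + R/4)
x(S) = -4 + 1/(9*(S + 1/(2*S))) (x(S) = -4 + 1/(9*(S + 1/(S + S))) = -4 + 1/(9*(S + 1/(2*S))))
z(V) = 1 + 9*(1 + 2*V²)/(2*(-18 + V - 36*V²)) (z(V) = 1/(2*(-18 + V - 36*V²)/(9*(1 + 2*V²))) + V/V = 1*(9*(1 + 2*V²)/(2*(-18 + V - 36*V²))) + 1 = 9*(1 + 2*V²)/(2*(-18 + V - 36*V²)) + 1 = 1 + 9*(1 + 2*V²)/(2*(-18 + V - 36*V²)))
(d + z(h(-2)))*83 = (14 + (27/2 - (1 + (¼)*(-2)) + 27*(1 + (¼)*(-2))²)/(18 - (1 + (¼)*(-2)) + 36*(1 + (¼)*(-2))²))*83 = (14 + (27/2 - (1 - ½) + 27*(1 - ½)²)/(18 - (1 - ½) + 36*(1 - ½)²))*83 = (14 + (27/2 - 1*½ + 27*(½)²)/(18 - 1*½ + 36*(½)²))*83 = (14 + (27/2 - ½ + 27*(¼))/(18 - ½ + 36*(¼)))*83 = (14 + (27/2 - ½ + 27/4)/(18 - ½ + 9))*83 = (14 + (79/4)/(53/2))*83 = (14 + (2/53)*(79/4))*83 = (14 + 79/106)*83 = (1563/106)*83 = 129729/106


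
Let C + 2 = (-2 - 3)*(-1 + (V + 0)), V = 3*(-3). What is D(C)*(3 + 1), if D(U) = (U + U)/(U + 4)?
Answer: 96/13 ≈ 7.3846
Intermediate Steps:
V = -9
C = 48 (C = -2 + (-2 - 3)*(-1 + (-9 + 0)) = -2 - 5*(-1 - 9) = -2 - 5*(-10) = -2 + 50 = 48)
D(U) = 2*U/(4 + U) (D(U) = (2*U)/(4 + U) = 2*U/(4 + U))
D(C)*(3 + 1) = (2*48/(4 + 48))*(3 + 1) = (2*48/52)*4 = (2*48*(1/52))*4 = (24/13)*4 = 96/13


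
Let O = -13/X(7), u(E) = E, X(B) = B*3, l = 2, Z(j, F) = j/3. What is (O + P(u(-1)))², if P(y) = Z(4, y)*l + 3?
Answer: 11236/441 ≈ 25.478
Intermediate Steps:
Z(j, F) = j/3 (Z(j, F) = j*(⅓) = j/3)
X(B) = 3*B
P(y) = 17/3 (P(y) = ((⅓)*4)*2 + 3 = (4/3)*2 + 3 = 8/3 + 3 = 17/3)
O = -13/21 (O = -13/(3*7) = -13/21 ≈ -0.61905)
(O + P(u(-1)))² = (-13/21 + 17/3)² = (106/21)² = 11236/441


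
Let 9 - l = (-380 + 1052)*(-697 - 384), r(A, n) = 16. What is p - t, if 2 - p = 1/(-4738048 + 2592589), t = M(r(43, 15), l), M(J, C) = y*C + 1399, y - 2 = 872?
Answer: -1362175156566428/2145459 ≈ -6.3491e+8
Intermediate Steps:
y = 874 (y = 2 + 872 = 874)
l = 726441 (l = 9 - (-380 + 1052)*(-697 - 384) = 9 - 672*(-1081) = 9 - 1*(-726432) = 9 + 726432 = 726441)
M(J, C) = 1399 + 874*C (M(J, C) = 874*C + 1399 = 1399 + 874*C)
t = 634910833 (t = 1399 + 874*726441 = 1399 + 634909434 = 634910833)
p = 4290919/2145459 (p = 2 - 1/(-4738048 + 2592589) = 2 - 1/(-2145459) = 2 - 1*(-1/2145459) = 2 + 1/2145459 = 4290919/2145459 ≈ 2.0000)
p - t = 4290919/2145459 - 1*634910833 = 4290919/2145459 - 634910833 = -1362175156566428/2145459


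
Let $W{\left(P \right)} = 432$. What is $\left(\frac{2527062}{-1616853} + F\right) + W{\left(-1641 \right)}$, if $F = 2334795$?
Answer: $\frac{1258572084523}{538951} \approx 2.3352 \cdot 10^{6}$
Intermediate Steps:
$\left(\frac{2527062}{-1616853} + F\right) + W{\left(-1641 \right)} = \left(\frac{2527062}{-1616853} + 2334795\right) + 432 = \left(2527062 \left(- \frac{1}{1616853}\right) + 2334795\right) + 432 = \left(- \frac{842354}{538951} + 2334795\right) + 432 = \frac{1258339257691}{538951} + 432 = \frac{1258572084523}{538951}$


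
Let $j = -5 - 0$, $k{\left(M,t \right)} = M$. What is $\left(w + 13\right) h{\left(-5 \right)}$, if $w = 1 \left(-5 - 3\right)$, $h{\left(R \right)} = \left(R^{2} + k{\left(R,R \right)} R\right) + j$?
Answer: $225$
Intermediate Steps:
$j = -5$ ($j = -5 + 0 = -5$)
$h{\left(R \right)} = -5 + 2 R^{2}$ ($h{\left(R \right)} = \left(R^{2} + R R\right) - 5 = \left(R^{2} + R^{2}\right) - 5 = 2 R^{2} - 5 = -5 + 2 R^{2}$)
$w = -8$ ($w = 1 \left(-8\right) = -8$)
$\left(w + 13\right) h{\left(-5 \right)} = \left(-8 + 13\right) \left(-5 + 2 \left(-5\right)^{2}\right) = 5 \left(-5 + 2 \cdot 25\right) = 5 \left(-5 + 50\right) = 5 \cdot 45 = 225$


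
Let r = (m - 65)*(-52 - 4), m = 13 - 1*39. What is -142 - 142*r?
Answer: -723774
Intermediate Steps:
m = -26 (m = 13 - 39 = -26)
r = 5096 (r = (-26 - 65)*(-52 - 4) = -91*(-56) = 5096)
-142 - 142*r = -142 - 142*5096 = -142 - 723632 = -723774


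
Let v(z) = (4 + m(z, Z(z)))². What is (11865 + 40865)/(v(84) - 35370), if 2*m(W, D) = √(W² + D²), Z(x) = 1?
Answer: -28339000280/18050534289 - 3374720*√7057/18050534289 ≈ -1.5857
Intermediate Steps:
m(W, D) = √(D² + W²)/2 (m(W, D) = √(W² + D²)/2 = √(D² + W²)/2)
v(z) = (4 + √(1 + z²)/2)² (v(z) = (4 + √(1² + z²)/2)² = (4 + √(1 + z²)/2)²)
(11865 + 40865)/(v(84) - 35370) = (11865 + 40865)/((8 + √(1 + 84²))²/4 - 35370) = 52730/((8 + √(1 + 7056))²/4 - 35370) = 52730/((8 + √7057)²/4 - 35370) = 52730/(-35370 + (8 + √7057)²/4)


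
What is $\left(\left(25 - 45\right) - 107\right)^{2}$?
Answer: $16129$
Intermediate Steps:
$\left(\left(25 - 45\right) - 107\right)^{2} = \left(-20 - 107\right)^{2} = \left(-127\right)^{2} = 16129$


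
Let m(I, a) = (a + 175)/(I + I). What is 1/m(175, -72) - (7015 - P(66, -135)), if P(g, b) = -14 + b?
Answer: -737542/103 ≈ -7160.6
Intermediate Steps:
m(I, a) = (175 + a)/(2*I) (m(I, a) = (175 + a)/((2*I)) = (175 + a)*(1/(2*I)) = (175 + a)/(2*I))
1/m(175, -72) - (7015 - P(66, -135)) = 1/((½)*(175 - 72)/175) - (7015 - (-14 - 135)) = 1/((½)*(1/175)*103) - (7015 - 1*(-149)) = 1/(103/350) - (7015 + 149) = 350/103 - 1*7164 = 350/103 - 7164 = -737542/103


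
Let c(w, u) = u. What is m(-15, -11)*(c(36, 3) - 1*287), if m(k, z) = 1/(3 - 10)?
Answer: 284/7 ≈ 40.571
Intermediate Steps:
m(k, z) = -⅐ (m(k, z) = 1/(-7) = -⅐)
m(-15, -11)*(c(36, 3) - 1*287) = -(3 - 1*287)/7 = -(3 - 287)/7 = -⅐*(-284) = 284/7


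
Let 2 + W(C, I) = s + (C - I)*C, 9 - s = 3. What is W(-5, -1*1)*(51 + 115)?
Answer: 3984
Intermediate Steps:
s = 6 (s = 9 - 1*3 = 9 - 3 = 6)
W(C, I) = 4 + C*(C - I) (W(C, I) = -2 + (6 + (C - I)*C) = -2 + (6 + C*(C - I)) = 4 + C*(C - I))
W(-5, -1*1)*(51 + 115) = (4 + (-5)² - 1*(-5)*(-1*1))*(51 + 115) = (4 + 25 - 1*(-5)*(-1))*166 = (4 + 25 - 5)*166 = 24*166 = 3984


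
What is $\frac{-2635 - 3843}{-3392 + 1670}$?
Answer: $\frac{79}{21} \approx 3.7619$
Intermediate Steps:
$\frac{-2635 - 3843}{-3392 + 1670} = - \frac{6478}{-1722} = \left(-6478\right) \left(- \frac{1}{1722}\right) = \frac{79}{21}$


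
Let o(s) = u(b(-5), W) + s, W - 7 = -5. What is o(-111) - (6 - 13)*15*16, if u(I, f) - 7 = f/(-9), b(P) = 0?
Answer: 14182/9 ≈ 1575.8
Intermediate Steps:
W = 2 (W = 7 - 5 = 2)
u(I, f) = 7 - f/9 (u(I, f) = 7 + f/(-9) = 7 + f*(-1/9) = 7 - f/9)
o(s) = 61/9 + s (o(s) = (7 - 1/9*2) + s = (7 - 2/9) + s = 61/9 + s)
o(-111) - (6 - 13)*15*16 = (61/9 - 111) - (6 - 13)*15*16 = -938/9 - (-7*15)*16 = -938/9 - (-105)*16 = -938/9 - 1*(-1680) = -938/9 + 1680 = 14182/9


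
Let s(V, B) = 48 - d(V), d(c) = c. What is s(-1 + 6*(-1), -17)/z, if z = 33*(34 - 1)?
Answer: 5/99 ≈ 0.050505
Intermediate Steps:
s(V, B) = 48 - V
z = 1089 (z = 33*33 = 1089)
s(-1 + 6*(-1), -17)/z = (48 - (-1 + 6*(-1)))/1089 = (48 - (-1 - 6))*(1/1089) = (48 - 1*(-7))*(1/1089) = (48 + 7)*(1/1089) = 55*(1/1089) = 5/99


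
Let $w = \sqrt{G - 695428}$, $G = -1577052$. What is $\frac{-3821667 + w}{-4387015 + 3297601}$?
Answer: $\frac{1273889}{363138} - \frac{2 i \sqrt{142030}}{544707} \approx 3.508 - 0.0013837 i$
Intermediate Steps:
$w = 4 i \sqrt{142030}$ ($w = \sqrt{-1577052 - 695428} = \sqrt{-2272480} = 4 i \sqrt{142030} \approx 1507.5 i$)
$\frac{-3821667 + w}{-4387015 + 3297601} = \frac{-3821667 + 4 i \sqrt{142030}}{-4387015 + 3297601} = \frac{-3821667 + 4 i \sqrt{142030}}{-1089414} = \left(-3821667 + 4 i \sqrt{142030}\right) \left(- \frac{1}{1089414}\right) = \frac{1273889}{363138} - \frac{2 i \sqrt{142030}}{544707}$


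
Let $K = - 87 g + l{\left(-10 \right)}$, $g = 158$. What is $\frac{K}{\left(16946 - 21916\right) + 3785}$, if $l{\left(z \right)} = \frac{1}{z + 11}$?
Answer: $\frac{2749}{237} \approx 11.599$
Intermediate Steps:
$l{\left(z \right)} = \frac{1}{11 + z}$
$K = -13745$ ($K = \left(-87\right) 158 + \frac{1}{11 - 10} = -13746 + 1^{-1} = -13746 + 1 = -13745$)
$\frac{K}{\left(16946 - 21916\right) + 3785} = - \frac{13745}{\left(16946 - 21916\right) + 3785} = - \frac{13745}{-4970 + 3785} = - \frac{13745}{-1185} = \left(-13745\right) \left(- \frac{1}{1185}\right) = \frac{2749}{237}$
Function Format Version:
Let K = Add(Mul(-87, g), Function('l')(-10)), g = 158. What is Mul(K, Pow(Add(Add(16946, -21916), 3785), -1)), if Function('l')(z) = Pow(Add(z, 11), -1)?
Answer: Rational(2749, 237) ≈ 11.599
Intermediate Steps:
Function('l')(z) = Pow(Add(11, z), -1)
K = -13745 (K = Add(Mul(-87, 158), Pow(Add(11, -10), -1)) = Add(-13746, Pow(1, -1)) = Add(-13746, 1) = -13745)
Mul(K, Pow(Add(Add(16946, -21916), 3785), -1)) = Mul(-13745, Pow(Add(Add(16946, -21916), 3785), -1)) = Mul(-13745, Pow(Add(-4970, 3785), -1)) = Mul(-13745, Pow(-1185, -1)) = Mul(-13745, Rational(-1, 1185)) = Rational(2749, 237)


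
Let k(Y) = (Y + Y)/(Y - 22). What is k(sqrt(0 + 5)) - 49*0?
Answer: -10/479 - 44*sqrt(5)/479 ≈ -0.22628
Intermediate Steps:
k(Y) = 2*Y/(-22 + Y) (k(Y) = (2*Y)/(-22 + Y) = 2*Y/(-22 + Y))
k(sqrt(0 + 5)) - 49*0 = 2*sqrt(0 + 5)/(-22 + sqrt(0 + 5)) - 49*0 = 2*sqrt(5)/(-22 + sqrt(5)) + 0 = 2*sqrt(5)/(-22 + sqrt(5))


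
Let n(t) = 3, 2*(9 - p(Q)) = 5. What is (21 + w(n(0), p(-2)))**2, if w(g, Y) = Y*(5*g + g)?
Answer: 19044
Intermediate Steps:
p(Q) = 13/2 (p(Q) = 9 - 1/2*5 = 9 - 5/2 = 13/2)
w(g, Y) = 6*Y*g (w(g, Y) = Y*(6*g) = 6*Y*g)
(21 + w(n(0), p(-2)))**2 = (21 + 6*(13/2)*3)**2 = (21 + 117)**2 = 138**2 = 19044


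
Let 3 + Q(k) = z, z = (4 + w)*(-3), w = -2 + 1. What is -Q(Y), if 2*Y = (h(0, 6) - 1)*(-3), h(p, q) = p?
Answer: 12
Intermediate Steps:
w = -1
z = -9 (z = (4 - 1)*(-3) = 3*(-3) = -9)
Y = 3/2 (Y = ((0 - 1)*(-3))/2 = (-1*(-3))/2 = (1/2)*3 = 3/2 ≈ 1.5000)
Q(k) = -12 (Q(k) = -3 - 9 = -12)
-Q(Y) = -1*(-12) = 12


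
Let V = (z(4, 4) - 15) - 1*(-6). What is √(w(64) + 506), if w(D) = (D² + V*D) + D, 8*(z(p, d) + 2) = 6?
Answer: √4010 ≈ 63.325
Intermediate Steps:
z(p, d) = -5/4 (z(p, d) = -2 + (⅛)*6 = -2 + ¾ = -5/4)
V = -41/4 (V = (-5/4 - 15) - 1*(-6) = -65/4 + 6 = -41/4 ≈ -10.250)
w(D) = D² - 37*D/4 (w(D) = (D² - 41*D/4) + D = D² - 37*D/4)
√(w(64) + 506) = √((¼)*64*(-37 + 4*64) + 506) = √((¼)*64*(-37 + 256) + 506) = √((¼)*64*219 + 506) = √(3504 + 506) = √4010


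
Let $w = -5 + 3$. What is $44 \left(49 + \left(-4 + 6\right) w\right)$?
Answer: $1980$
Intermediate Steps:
$w = -2$
$44 \left(49 + \left(-4 + 6\right) w\right) = 44 \left(49 + \left(-4 + 6\right) \left(-2\right)\right) = 44 \left(49 + 2 \left(-2\right)\right) = 44 \left(49 - 4\right) = 44 \cdot 45 = 1980$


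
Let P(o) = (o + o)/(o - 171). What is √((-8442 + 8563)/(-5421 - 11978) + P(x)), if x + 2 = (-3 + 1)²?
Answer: 3*I*√174076995/226187 ≈ 0.17499*I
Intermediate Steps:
x = 2 (x = -2 + (-3 + 1)² = -2 + (-2)² = -2 + 4 = 2)
P(o) = 2*o/(-171 + o) (P(o) = (2*o)/(-171 + o) = 2*o/(-171 + o))
√((-8442 + 8563)/(-5421 - 11978) + P(x)) = √((-8442 + 8563)/(-5421 - 11978) + 2*2/(-171 + 2)) = √(121/(-17399) + 2*2/(-169)) = √(121*(-1/17399) + 2*2*(-1/169)) = √(-121/17399 - 4/169) = √(-90045/2940431) = 3*I*√174076995/226187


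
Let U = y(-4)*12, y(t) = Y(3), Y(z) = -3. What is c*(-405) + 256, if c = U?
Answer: 14836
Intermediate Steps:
y(t) = -3
U = -36 (U = -3*12 = -36)
c = -36
c*(-405) + 256 = -36*(-405) + 256 = 14580 + 256 = 14836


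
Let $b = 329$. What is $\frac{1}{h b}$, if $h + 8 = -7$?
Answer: $- \frac{1}{4935} \approx -0.00020263$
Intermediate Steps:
$h = -15$ ($h = -8 - 7 = -15$)
$\frac{1}{h b} = \frac{1}{\left(-15\right) 329} = \frac{1}{-4935} = - \frac{1}{4935}$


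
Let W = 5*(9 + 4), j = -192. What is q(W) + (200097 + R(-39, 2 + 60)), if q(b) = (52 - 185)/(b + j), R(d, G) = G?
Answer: 25420326/127 ≈ 2.0016e+5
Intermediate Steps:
W = 65 (W = 5*13 = 65)
q(b) = -133/(-192 + b) (q(b) = (52 - 185)/(b - 192) = -133/(-192 + b))
q(W) + (200097 + R(-39, 2 + 60)) = -133/(-192 + 65) + (200097 + (2 + 60)) = -133/(-127) + (200097 + 62) = -133*(-1/127) + 200159 = 133/127 + 200159 = 25420326/127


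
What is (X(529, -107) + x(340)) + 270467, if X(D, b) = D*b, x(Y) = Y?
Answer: 214204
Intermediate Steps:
(X(529, -107) + x(340)) + 270467 = (529*(-107) + 340) + 270467 = (-56603 + 340) + 270467 = -56263 + 270467 = 214204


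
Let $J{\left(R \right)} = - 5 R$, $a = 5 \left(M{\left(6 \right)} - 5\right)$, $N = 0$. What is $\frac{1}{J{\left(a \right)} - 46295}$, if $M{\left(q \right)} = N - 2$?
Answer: $- \frac{1}{46120} \approx -2.1683 \cdot 10^{-5}$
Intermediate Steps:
$M{\left(q \right)} = -2$ ($M{\left(q \right)} = 0 - 2 = -2$)
$a = -35$ ($a = 5 \left(-2 - 5\right) = 5 \left(-7\right) = -35$)
$\frac{1}{J{\left(a \right)} - 46295} = \frac{1}{\left(-5\right) \left(-35\right) - 46295} = \frac{1}{175 - 46295} = \frac{1}{-46120} = - \frac{1}{46120}$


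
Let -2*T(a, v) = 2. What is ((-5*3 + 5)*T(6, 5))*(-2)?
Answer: -20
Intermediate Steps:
T(a, v) = -1 (T(a, v) = -½*2 = -1)
((-5*3 + 5)*T(6, 5))*(-2) = ((-5*3 + 5)*(-1))*(-2) = ((-15 + 5)*(-1))*(-2) = -10*(-1)*(-2) = 10*(-2) = -20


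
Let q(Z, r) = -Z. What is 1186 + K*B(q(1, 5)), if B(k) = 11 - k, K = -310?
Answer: -2534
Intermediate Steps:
1186 + K*B(q(1, 5)) = 1186 - 310*(11 - (-1)) = 1186 - 310*(11 - 1*(-1)) = 1186 - 310*(11 + 1) = 1186 - 310*12 = 1186 - 3720 = -2534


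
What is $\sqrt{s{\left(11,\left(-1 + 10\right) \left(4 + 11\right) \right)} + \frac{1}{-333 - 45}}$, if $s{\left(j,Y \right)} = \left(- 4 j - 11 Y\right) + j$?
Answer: $\frac{i \sqrt{24099810}}{126} \approx 38.962 i$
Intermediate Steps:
$s{\left(j,Y \right)} = - 11 Y - 3 j$ ($s{\left(j,Y \right)} = \left(- 11 Y - 4 j\right) + j = - 11 Y - 3 j$)
$\sqrt{s{\left(11,\left(-1 + 10\right) \left(4 + 11\right) \right)} + \frac{1}{-333 - 45}} = \sqrt{\left(- 11 \left(-1 + 10\right) \left(4 + 11\right) - 33\right) + \frac{1}{-333 - 45}} = \sqrt{\left(- 11 \cdot 9 \cdot 15 - 33\right) + \frac{1}{-378}} = \sqrt{\left(\left(-11\right) 135 - 33\right) - \frac{1}{378}} = \sqrt{\left(-1485 - 33\right) - \frac{1}{378}} = \sqrt{-1518 - \frac{1}{378}} = \sqrt{- \frac{573805}{378}} = \frac{i \sqrt{24099810}}{126}$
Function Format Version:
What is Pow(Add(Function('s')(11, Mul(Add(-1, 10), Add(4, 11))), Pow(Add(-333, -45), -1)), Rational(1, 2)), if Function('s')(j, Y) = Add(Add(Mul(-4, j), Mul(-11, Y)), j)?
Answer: Mul(Rational(1, 126), I, Pow(24099810, Rational(1, 2))) ≈ Mul(38.962, I)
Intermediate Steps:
Function('s')(j, Y) = Add(Mul(-11, Y), Mul(-3, j)) (Function('s')(j, Y) = Add(Add(Mul(-11, Y), Mul(-4, j)), j) = Add(Mul(-11, Y), Mul(-3, j)))
Pow(Add(Function('s')(11, Mul(Add(-1, 10), Add(4, 11))), Pow(Add(-333, -45), -1)), Rational(1, 2)) = Pow(Add(Add(Mul(-11, Mul(Add(-1, 10), Add(4, 11))), Mul(-3, 11)), Pow(Add(-333, -45), -1)), Rational(1, 2)) = Pow(Add(Add(Mul(-11, Mul(9, 15)), -33), Pow(-378, -1)), Rational(1, 2)) = Pow(Add(Add(Mul(-11, 135), -33), Rational(-1, 378)), Rational(1, 2)) = Pow(Add(Add(-1485, -33), Rational(-1, 378)), Rational(1, 2)) = Pow(Add(-1518, Rational(-1, 378)), Rational(1, 2)) = Pow(Rational(-573805, 378), Rational(1, 2)) = Mul(Rational(1, 126), I, Pow(24099810, Rational(1, 2)))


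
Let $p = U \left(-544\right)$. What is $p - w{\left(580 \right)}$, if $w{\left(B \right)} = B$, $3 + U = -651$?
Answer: $355196$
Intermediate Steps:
$U = -654$ ($U = -3 - 651 = -654$)
$p = 355776$ ($p = \left(-654\right) \left(-544\right) = 355776$)
$p - w{\left(580 \right)} = 355776 - 580 = 355196$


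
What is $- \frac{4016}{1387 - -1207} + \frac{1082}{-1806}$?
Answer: $- \frac{2514901}{1171191} \approx -2.1473$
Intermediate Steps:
$- \frac{4016}{1387 - -1207} + \frac{1082}{-1806} = - \frac{4016}{1387 + 1207} + 1082 \left(- \frac{1}{1806}\right) = - \frac{4016}{2594} - \frac{541}{903} = \left(-4016\right) \frac{1}{2594} - \frac{541}{903} = - \frac{2008}{1297} - \frac{541}{903} = - \frac{2514901}{1171191}$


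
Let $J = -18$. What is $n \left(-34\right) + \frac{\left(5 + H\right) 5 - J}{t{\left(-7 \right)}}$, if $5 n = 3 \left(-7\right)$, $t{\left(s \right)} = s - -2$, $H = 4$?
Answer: $\frac{651}{5} \approx 130.2$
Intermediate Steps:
$t{\left(s \right)} = 2 + s$ ($t{\left(s \right)} = s + 2 = 2 + s$)
$n = - \frac{21}{5}$ ($n = \frac{3 \left(-7\right)}{5} = \frac{1}{5} \left(-21\right) = - \frac{21}{5} \approx -4.2$)
$n \left(-34\right) + \frac{\left(5 + H\right) 5 - J}{t{\left(-7 \right)}} = \left(- \frac{21}{5}\right) \left(-34\right) + \frac{\left(5 + 4\right) 5 - -18}{2 - 7} = \frac{714}{5} + \frac{9 \cdot 5 + 18}{-5} = \frac{714}{5} + \left(45 + 18\right) \left(- \frac{1}{5}\right) = \frac{714}{5} + 63 \left(- \frac{1}{5}\right) = \frac{714}{5} - \frac{63}{5} = \frac{651}{5}$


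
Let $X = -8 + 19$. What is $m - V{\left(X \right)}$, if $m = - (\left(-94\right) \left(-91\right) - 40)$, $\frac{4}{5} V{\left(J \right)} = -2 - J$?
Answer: $- \frac{33991}{4} \approx -8497.8$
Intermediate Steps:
$X = 11$
$V{\left(J \right)} = - \frac{5}{2} - \frac{5 J}{4}$ ($V{\left(J \right)} = \frac{5 \left(-2 - J\right)}{4} = - \frac{5}{2} - \frac{5 J}{4}$)
$m = -8514$ ($m = - (8554 - 40) = \left(-1\right) 8514 = -8514$)
$m - V{\left(X \right)} = -8514 - \left(- \frac{5}{2} - \frac{55}{4}\right) = -8514 - - \frac{65}{4} = -8514 + \frac{65}{4} = - \frac{33991}{4}$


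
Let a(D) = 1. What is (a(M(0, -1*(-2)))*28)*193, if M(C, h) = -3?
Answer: 5404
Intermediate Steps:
(a(M(0, -1*(-2)))*28)*193 = (1*28)*193 = 28*193 = 5404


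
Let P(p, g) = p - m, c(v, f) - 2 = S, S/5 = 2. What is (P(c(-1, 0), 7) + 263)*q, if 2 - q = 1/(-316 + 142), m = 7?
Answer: 46766/87 ≈ 537.54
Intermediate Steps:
S = 10 (S = 5*2 = 10)
c(v, f) = 12 (c(v, f) = 2 + 10 = 12)
P(p, g) = -7 + p (P(p, g) = p - 1*7 = p - 7 = -7 + p)
q = 349/174 (q = 2 - 1/(-316 + 142) = 2 - 1/(-174) = 2 - 1*(-1/174) = 2 + 1/174 = 349/174 ≈ 2.0057)
(P(c(-1, 0), 7) + 263)*q = ((-7 + 12) + 263)*(349/174) = (5 + 263)*(349/174) = 268*(349/174) = 46766/87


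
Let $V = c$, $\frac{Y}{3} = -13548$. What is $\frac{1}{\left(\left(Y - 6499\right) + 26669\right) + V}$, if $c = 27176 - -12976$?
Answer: $\frac{1}{19678} \approx 5.0818 \cdot 10^{-5}$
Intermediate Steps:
$Y = -40644$ ($Y = 3 \left(-13548\right) = -40644$)
$c = 40152$ ($c = 27176 + 12976 = 40152$)
$V = 40152$
$\frac{1}{\left(\left(Y - 6499\right) + 26669\right) + V} = \frac{1}{\left(\left(-40644 - 6499\right) + 26669\right) + 40152} = \frac{1}{\left(-47143 + 26669\right) + 40152} = \frac{1}{-20474 + 40152} = \frac{1}{19678}$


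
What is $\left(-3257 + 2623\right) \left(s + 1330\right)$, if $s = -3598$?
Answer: $1437912$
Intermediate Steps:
$\left(-3257 + 2623\right) \left(s + 1330\right) = \left(-3257 + 2623\right) \left(-3598 + 1330\right) = \left(-634\right) \left(-2268\right) = 1437912$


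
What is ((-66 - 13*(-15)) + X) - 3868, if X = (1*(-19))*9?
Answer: -3910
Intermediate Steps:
X = -171 (X = -19*9 = -171)
((-66 - 13*(-15)) + X) - 3868 = ((-66 - 13*(-15)) - 171) - 3868 = ((-66 + 195) - 171) - 3868 = (129 - 171) - 3868 = -42 - 3868 = -3910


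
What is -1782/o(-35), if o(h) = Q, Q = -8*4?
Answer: 891/16 ≈ 55.688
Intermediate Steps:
Q = -32
o(h) = -32
-1782/o(-35) = -1782/(-32) = -1782*(-1/32) = 891/16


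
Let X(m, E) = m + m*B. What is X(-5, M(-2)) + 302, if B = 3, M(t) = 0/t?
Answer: 282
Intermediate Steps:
M(t) = 0
X(m, E) = 4*m (X(m, E) = m + m*3 = m + 3*m = 4*m)
X(-5, M(-2)) + 302 = 4*(-5) + 302 = -20 + 302 = 282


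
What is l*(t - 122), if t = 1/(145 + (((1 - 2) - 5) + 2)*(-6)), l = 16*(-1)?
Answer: 329872/169 ≈ 1951.9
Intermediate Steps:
l = -16
t = 1/169 (t = 1/(145 + ((-1 - 5) + 2)*(-6)) = 1/(145 + (-6 + 2)*(-6)) = 1/(145 - 4*(-6)) = 1/(145 + 24) = 1/169 ≈ 0.0059172)
l*(t - 122) = -16*(1/169 - 122) = -16*(-20617/169) = 329872/169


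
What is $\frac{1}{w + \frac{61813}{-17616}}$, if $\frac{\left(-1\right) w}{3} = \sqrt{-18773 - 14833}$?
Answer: $- \frac{1088897808}{93862391407993} + \frac{2792911104 i \sqrt{3734}}{93862391407993} \approx -1.1601 \cdot 10^{-5} + 0.0018182 i$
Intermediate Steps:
$w = - 9 i \sqrt{3734}$ ($w = - 3 \sqrt{-18773 - 14833} = - 3 \sqrt{-33606} = - 3 \cdot 3 i \sqrt{3734} = - 9 i \sqrt{3734} \approx - 549.96 i$)
$\frac{1}{w + \frac{61813}{-17616}} = \frac{1}{- 9 i \sqrt{3734} + \frac{61813}{-17616}} = \frac{1}{- 9 i \sqrt{3734} + 61813 \left(- \frac{1}{17616}\right)} = \frac{1}{- 9 i \sqrt{3734} - \frac{61813}{17616}} = \frac{1}{- \frac{61813}{17616} - 9 i \sqrt{3734}}$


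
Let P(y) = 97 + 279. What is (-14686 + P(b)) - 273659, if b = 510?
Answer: -287969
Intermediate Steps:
P(y) = 376
(-14686 + P(b)) - 273659 = (-14686 + 376) - 273659 = -14310 - 273659 = -287969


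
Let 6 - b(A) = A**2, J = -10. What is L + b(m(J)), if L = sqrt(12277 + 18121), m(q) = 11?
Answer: -115 + sqrt(30398) ≈ 59.350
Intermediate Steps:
b(A) = 6 - A**2
L = sqrt(30398) ≈ 174.35
L + b(m(J)) = sqrt(30398) + (6 - 1*11**2) = sqrt(30398) + (6 - 1*121) = sqrt(30398) + (6 - 121) = sqrt(30398) - 115 = -115 + sqrt(30398)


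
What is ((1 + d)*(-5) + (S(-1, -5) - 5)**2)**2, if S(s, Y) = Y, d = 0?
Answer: 9025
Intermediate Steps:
((1 + d)*(-5) + (S(-1, -5) - 5)**2)**2 = ((1 + 0)*(-5) + (-5 - 5)**2)**2 = (1*(-5) + (-10)**2)**2 = (-5 + 100)**2 = 95**2 = 9025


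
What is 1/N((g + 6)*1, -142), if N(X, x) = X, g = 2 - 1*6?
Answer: 1/2 ≈ 0.50000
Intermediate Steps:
g = -4 (g = 2 - 6 = -4)
1/N((g + 6)*1, -142) = 1/((-4 + 6)*1) = 1/(2*1) = 1/2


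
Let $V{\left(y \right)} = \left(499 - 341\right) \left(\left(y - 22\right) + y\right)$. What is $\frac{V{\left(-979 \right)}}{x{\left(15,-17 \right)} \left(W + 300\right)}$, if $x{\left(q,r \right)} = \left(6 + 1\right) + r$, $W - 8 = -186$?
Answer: $\frac{15642}{61} \approx 256.43$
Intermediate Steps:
$W = -178$ ($W = 8 - 186 = -178$)
$x{\left(q,r \right)} = 7 + r$
$V{\left(y \right)} = -3476 + 316 y$ ($V{\left(y \right)} = 158 \left(\left(-22 + y\right) + y\right) = 158 \left(-22 + 2 y\right) = -3476 + 316 y$)
$\frac{V{\left(-979 \right)}}{x{\left(15,-17 \right)} \left(W + 300\right)} = \frac{-3476 + 316 \left(-979\right)}{\left(7 - 17\right) \left(-178 + 300\right)} = \frac{-3476 - 309364}{\left(-10\right) 122} = - \frac{312840}{-1220} = \left(-312840\right) \left(- \frac{1}{1220}\right) = \frac{15642}{61}$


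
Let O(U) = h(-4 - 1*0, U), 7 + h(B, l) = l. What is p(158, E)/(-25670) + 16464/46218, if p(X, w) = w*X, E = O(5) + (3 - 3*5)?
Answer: 43738758/98868005 ≈ 0.44240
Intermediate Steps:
h(B, l) = -7 + l
O(U) = -7 + U
E = -14 (E = (-7 + 5) + (3 - 3*5) = -2 + (3 - 15) = -2 - 12 = -14)
p(X, w) = X*w
p(158, E)/(-25670) + 16464/46218 = (158*(-14))/(-25670) + 16464/46218 = -2212*(-1/25670) + 16464*(1/46218) = 1106/12835 + 2744/7703 = 43738758/98868005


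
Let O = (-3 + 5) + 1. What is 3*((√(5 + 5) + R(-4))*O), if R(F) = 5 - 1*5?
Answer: 9*√10 ≈ 28.461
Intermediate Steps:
R(F) = 0 (R(F) = 5 - 5 = 0)
O = 3 (O = 2 + 1 = 3)
3*((√(5 + 5) + R(-4))*O) = 3*((√(5 + 5) + 0)*3) = 3*((√10 + 0)*3) = 3*(√10*3) = 3*(3*√10) = 9*√10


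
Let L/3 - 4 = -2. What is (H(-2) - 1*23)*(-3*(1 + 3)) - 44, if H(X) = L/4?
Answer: 214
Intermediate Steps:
L = 6 (L = 12 + 3*(-2) = 12 - 6 = 6)
H(X) = 3/2 (H(X) = 6/4 = 6*(¼) = 3/2)
(H(-2) - 1*23)*(-3*(1 + 3)) - 44 = (3/2 - 1*23)*(-3*(1 + 3)) - 44 = (3/2 - 23)*(-3*4) - 44 = -43/2*(-12) - 44 = 258 - 44 = 214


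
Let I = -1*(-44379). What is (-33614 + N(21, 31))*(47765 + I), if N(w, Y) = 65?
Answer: -3091339056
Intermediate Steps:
I = 44379
(-33614 + N(21, 31))*(47765 + I) = (-33614 + 65)*(47765 + 44379) = -33549*92144 = -3091339056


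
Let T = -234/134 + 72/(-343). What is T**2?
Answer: 2020952025/528126361 ≈ 3.8266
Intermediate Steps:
T = -44955/22981 (T = -234*1/134 + 72*(-1/343) = -117/67 - 72/343 = -44955/22981 ≈ -1.9562)
T**2 = (-44955/22981)**2 = 2020952025/528126361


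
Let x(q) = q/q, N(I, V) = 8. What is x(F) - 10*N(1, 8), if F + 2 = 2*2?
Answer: -79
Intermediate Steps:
F = 2 (F = -2 + 2*2 = -2 + 4 = 2)
x(q) = 1
x(F) - 10*N(1, 8) = 1 - 10*8 = 1 - 80 = -79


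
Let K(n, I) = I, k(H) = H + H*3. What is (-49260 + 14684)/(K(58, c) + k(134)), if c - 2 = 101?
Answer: -34576/639 ≈ -54.110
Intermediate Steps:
k(H) = 4*H (k(H) = H + 3*H = 4*H)
c = 103 (c = 2 + 101 = 103)
(-49260 + 14684)/(K(58, c) + k(134)) = (-49260 + 14684)/(103 + 4*134) = -34576/(103 + 536) = -34576/639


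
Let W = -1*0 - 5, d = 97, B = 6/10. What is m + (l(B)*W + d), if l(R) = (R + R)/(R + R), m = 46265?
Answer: 46357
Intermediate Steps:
B = ⅗ (B = 6*(⅒) = ⅗ ≈ 0.60000)
l(R) = 1 (l(R) = (2*R)/((2*R)) = (2*R)*(1/(2*R)) = 1)
W = -5 (W = 0 - 5 = -5)
m + (l(B)*W + d) = 46265 + (1*(-5) + 97) = 46265 + (-5 + 97) = 46265 + 92 = 46357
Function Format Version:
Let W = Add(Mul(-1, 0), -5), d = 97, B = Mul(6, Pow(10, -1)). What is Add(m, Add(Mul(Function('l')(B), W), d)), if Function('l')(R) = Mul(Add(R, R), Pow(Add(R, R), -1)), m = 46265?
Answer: 46357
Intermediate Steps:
B = Rational(3, 5) (B = Mul(6, Rational(1, 10)) = Rational(3, 5) ≈ 0.60000)
Function('l')(R) = 1 (Function('l')(R) = Mul(Mul(2, R), Pow(Mul(2, R), -1)) = Mul(Mul(2, R), Mul(Rational(1, 2), Pow(R, -1))) = 1)
W = -5 (W = Add(0, -5) = -5)
Add(m, Add(Mul(Function('l')(B), W), d)) = Add(46265, Add(Mul(1, -5), 97)) = Add(46265, Add(-5, 97)) = Add(46265, 92) = 46357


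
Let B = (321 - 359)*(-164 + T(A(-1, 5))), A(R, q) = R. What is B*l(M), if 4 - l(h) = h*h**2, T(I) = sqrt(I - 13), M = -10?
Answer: 6256928 - 38152*I*sqrt(14) ≈ 6.2569e+6 - 1.4275e+5*I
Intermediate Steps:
T(I) = sqrt(-13 + I)
l(h) = 4 - h**3 (l(h) = 4 - h*h**2 = 4 - h**3)
B = 6232 - 38*I*sqrt(14) (B = (321 - 359)*(-164 + sqrt(-13 - 1)) = -38*(-164 + sqrt(-14)) = -38*(-164 + I*sqrt(14)) = 6232 - 38*I*sqrt(14) ≈ 6232.0 - 142.18*I)
B*l(M) = (6232 - 38*I*sqrt(14))*(4 - 1*(-10)**3) = (6232 - 38*I*sqrt(14))*(4 - 1*(-1000)) = (6232 - 38*I*sqrt(14))*(4 + 1000) = (6232 - 38*I*sqrt(14))*1004 = 6256928 - 38152*I*sqrt(14)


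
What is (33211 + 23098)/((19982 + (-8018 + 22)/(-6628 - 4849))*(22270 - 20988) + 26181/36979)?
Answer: 23897989114747/10872406412979317 ≈ 0.0021980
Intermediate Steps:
(33211 + 23098)/((19982 + (-8018 + 22)/(-6628 - 4849))*(22270 - 20988) + 26181/36979) = 56309/((19982 - 7996/(-11477))*1282 + 26181*(1/36979)) = 56309/((19982 - 7996*(-1/11477))*1282 + 26181/36979) = 56309/((19982 + 7996/11477)*1282 + 26181/36979) = 56309/((229341410/11477)*1282 + 26181/36979) = 56309/(294015687620/11477 + 26181/36979) = 56309/(10872406412979317/424407983) = 56309*(424407983/10872406412979317) = 23897989114747/10872406412979317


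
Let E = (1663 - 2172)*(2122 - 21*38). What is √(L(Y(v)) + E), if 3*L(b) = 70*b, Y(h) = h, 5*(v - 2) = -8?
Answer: 2*I*√1516290/3 ≈ 820.92*I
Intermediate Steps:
v = ⅖ (v = 2 + (⅕)*(-8) = 2 - 8/5 = ⅖ ≈ 0.40000)
L(b) = 70*b/3 (L(b) = (70*b)/3 = 70*b/3)
E = -673916 (E = -509*(2122 - 798) = -509*1324 = -673916)
√(L(Y(v)) + E) = √((70/3)*(⅖) - 673916) = √(28/3 - 673916) = √(-2021720/3) = 2*I*√1516290/3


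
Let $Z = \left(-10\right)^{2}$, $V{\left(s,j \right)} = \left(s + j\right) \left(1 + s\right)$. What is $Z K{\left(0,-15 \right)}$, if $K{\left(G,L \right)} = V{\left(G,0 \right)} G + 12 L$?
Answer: $-18000$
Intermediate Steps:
$V{\left(s,j \right)} = \left(1 + s\right) \left(j + s\right)$ ($V{\left(s,j \right)} = \left(j + s\right) \left(1 + s\right) = \left(1 + s\right) \left(j + s\right)$)
$K{\left(G,L \right)} = 12 L + G \left(G + G^{2}\right)$ ($K{\left(G,L \right)} = \left(0 + G + G^{2} + 0 G\right) G + 12 L = \left(0 + G + G^{2} + 0\right) G + 12 L = \left(G + G^{2}\right) G + 12 L = G \left(G + G^{2}\right) + 12 L = 12 L + G \left(G + G^{2}\right)$)
$Z = 100$
$Z K{\left(0,-15 \right)} = 100 \left(12 \left(-15\right) + 0^{2} \left(1 + 0\right)\right) = 100 \left(-180 + 0 \cdot 1\right) = 100 \left(-180 + 0\right) = 100 \left(-180\right) = -18000$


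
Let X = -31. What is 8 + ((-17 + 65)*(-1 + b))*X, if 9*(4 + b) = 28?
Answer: 8456/3 ≈ 2818.7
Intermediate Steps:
b = -8/9 (b = -4 + (1/9)*28 = -4 + 28/9 = -8/9 ≈ -0.88889)
8 + ((-17 + 65)*(-1 + b))*X = 8 + ((-17 + 65)*(-1 - 8/9))*(-31) = 8 + (48*(-17/9))*(-31) = 8 - 272/3*(-31) = 8 + 8432/3 = 8456/3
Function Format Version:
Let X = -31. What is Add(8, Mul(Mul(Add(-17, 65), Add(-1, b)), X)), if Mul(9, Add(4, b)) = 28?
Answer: Rational(8456, 3) ≈ 2818.7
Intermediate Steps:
b = Rational(-8, 9) (b = Add(-4, Mul(Rational(1, 9), 28)) = Add(-4, Rational(28, 9)) = Rational(-8, 9) ≈ -0.88889)
Add(8, Mul(Mul(Add(-17, 65), Add(-1, b)), X)) = Add(8, Mul(Mul(Add(-17, 65), Add(-1, Rational(-8, 9))), -31)) = Add(8, Mul(Mul(48, Rational(-17, 9)), -31)) = Add(8, Mul(Rational(-272, 3), -31)) = Add(8, Rational(8432, 3)) = Rational(8456, 3)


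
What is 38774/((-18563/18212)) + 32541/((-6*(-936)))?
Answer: -1321715355875/34749936 ≈ -38035.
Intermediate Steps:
38774/((-18563/18212)) + 32541/((-6*(-936))) = 38774/((-18563*1/18212)) + 32541/5616 = 38774/(-18563/18212) + 32541*(1/5616) = 38774*(-18212/18563) + 10847/1872 = -706152088/18563 + 10847/1872 = -1321715355875/34749936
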